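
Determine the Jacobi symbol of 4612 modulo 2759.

-1

(4612|2759)
  = (1853|2759)    [4612 ≡ 1853 mod 2759]
  = (2759|1853)    [QR: 1853 ≡ 1 mod 4, sign kept]
  = (906|1853)    [2759 ≡ 906 mod 1853]
  = -(453|1853)    [1853 ≡ 5 mod 8 ⇒ (2|1853) = -1]
  = -(1853|453)    [QR: 453 ≡ 1 mod 4, sign kept]
  = -(41|453)    [1853 ≡ 41 mod 453]
  = -(453|41)    [QR: 41 ≡ 1 mod 4, sign kept]
  = -(2|41)    [453 ≡ 2 mod 41]
  = -(1|41)    [41 ≡ 1 mod 8 ⇒ (2|41) = +1]
  = -1    [(1|41) = 1]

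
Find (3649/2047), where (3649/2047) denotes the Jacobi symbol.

0

Reduce the numerator: 3649 ≡ 1602 (mod 2047), so (3649/2047) = (1602/2047).
Factor out 2: 1602 = 2·801. Since 2047 ≡ 7 (mod 8), (2/2047) = +1. Now have (801/2047).
801 ≡ 1 (mod 4), so quadratic reciprocity gives (801/2047) = (2047/801). Reduce: 2047 ≡ 445 (mod 801). Now have (445/801).
445 ≡ 1 (mod 4), so quadratic reciprocity gives (445/801) = (801/445). Reduce: 801 ≡ 356 (mod 445). Now have (356/445).
Factor out 2: 356 = 2^2·89. Since 445 ≡ 5 (mod 8), (2/445) = -1, and (2/445)^2 = +1. Now have (89/445).
89 ≡ 1 (mod 4), so quadratic reciprocity gives (89/445) = (445/89). Reduce: 445 ≡ 0 (mod 89). Now have (0/89).
The numerator is now 0 with denominator 89 > 1: the symbol is 0.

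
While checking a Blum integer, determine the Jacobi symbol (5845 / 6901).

5845 ≡ 1 (mod 4), so quadratic reciprocity gives (5845 / 6901) = (6901 / 5845). Reduce: 6901 ≡ 1056 (mod 5845). Now have (1056 / 5845).
Factor out 2: 1056 = 2^5·33. Since 5845 ≡ 5 (mod 8), (2 / 5845) = -1, and (2 / 5845)^5 = -1. Now have -(33 / 5845).
33 ≡ 1 (mod 4), so quadratic reciprocity gives (33 / 5845) = (5845 / 33). Reduce: 5845 ≡ 4 (mod 33). Now have -(4 / 33).
Factor out 2: 4 = 2^2. Since 33 ≡ 1 (mod 8), (2 / 33) = +1, and (2 / 33)^2 = +1. Now have -(1 / 33).
(1 / 33) = 1. Collecting the sign factors: -1.

-1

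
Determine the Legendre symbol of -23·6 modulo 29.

By multiplicativity, (-23·6/29) = (-23/29)·(6/29).
First factor (-23/29):
Pull out -1: (-23/29) = (-1/29)·(23/29). Since 29 ≡ 1 (mod 4), (-1/29) = +1. Now have (23/29).
29 ≡ 1 (mod 4), so quadratic reciprocity gives (23/29) = (29/23). Reduce: 29 ≡ 6 (mod 23). Now have (6/23).
Factor out 2: 6 = 2·3. Since 23 ≡ 7 (mod 8), (2/23) = +1. Now have (3/23).
Both 3 ≡ 3 and 23 ≡ 3 (mod 4), so reciprocity gives (3/23) = -(23/3). Reduce: 23 ≡ 2 (mod 3). Now have -(2/3).
Factor out 2: 2 = 2. Since 3 ≡ 3 (mod 8), (2/3) = -1. Now have (1/3).
(1/3) = 1. Collecting the sign factors: 1.
Second factor (6/29):
Factor out 2: 6 = 2·3. Since 29 ≡ 5 (mod 8), (2/29) = -1. Now have -(3/29).
29 ≡ 1 (mod 4), so quadratic reciprocity gives (3/29) = (29/3). Reduce: 29 ≡ 2 (mod 3). Now have -(2/3).
Factor out 2: 2 = 2. Since 3 ≡ 3 (mod 8), (2/3) = -1. Now have (1/3).
(1/3) = 1. Collecting the sign factors: 1.
Product: (1)·(1) = 1.

1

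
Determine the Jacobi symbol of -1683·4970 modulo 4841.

By multiplicativity, (-1683·4970|4841) = (-1683|4841)·(4970|4841).
First factor (-1683|4841):
(-1683|4841)
  = (1683|4841)    [4841 ≡ 1 mod 4 ⇒ (-1|4841) = +1]
  = (4841|1683)    [QR: 4841 ≡ 1 mod 4, sign kept]
  = (1475|1683)    [4841 ≡ 1475 mod 1683]
  = -(1683|1475)    [QR: both ≡ 3 mod 4, sign flips]
  = -(208|1475)    [1683 ≡ 208 mod 1475]
  = -(13|1475)    [1475 ≡ 3 mod 8 ⇒ (2|1475)^4 = +1]
  = -(1475|13)    [QR: 13 ≡ 1 mod 4, sign kept]
  = -(6|13)    [1475 ≡ 6 mod 13]
  = (3|13)    [13 ≡ 5 mod 8 ⇒ (2|13) = -1]
  = (13|3)    [QR: 13 ≡ 1 mod 4, sign kept]
  = (1|3)    [13 ≡ 1 mod 3]
  = 1    [(1|3) = 1]
Second factor (4970|4841):
(4970|4841)
  = (129|4841)    [4970 ≡ 129 mod 4841]
  = (4841|129)    [QR: 129 ≡ 1 mod 4, sign kept]
  = (68|129)    [4841 ≡ 68 mod 129]
  = (17|129)    [129 ≡ 1 mod 8 ⇒ (2|129)^2 = +1]
  = (129|17)    [QR: 17 ≡ 1 mod 4, sign kept]
  = (10|17)    [129 ≡ 10 mod 17]
  = (5|17)    [17 ≡ 1 mod 8 ⇒ (2|17) = +1]
  = (17|5)    [QR: 5 ≡ 1 mod 4, sign kept]
  = (2|5)    [17 ≡ 2 mod 5]
  = -(1|5)    [5 ≡ 5 mod 8 ⇒ (2|5) = -1]
  = -1    [(1|5) = 1]
Product: (1)·(-1) = -1.

-1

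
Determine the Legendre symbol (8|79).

1

(8|79)
  = (1|79)    [79 ≡ 7 mod 8 ⇒ (2|79)^3 = +1]
  = 1    [(1|79) = 1]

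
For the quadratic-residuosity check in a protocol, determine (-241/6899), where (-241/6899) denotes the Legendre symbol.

-1

Pull out -1: (-241/6899) = (-1/6899)·(241/6899). Since 6899 ≡ 3 (mod 4), (-1/6899) = -1. Now have -(241/6899).
241 ≡ 1 (mod 4), so quadratic reciprocity gives (241/6899) = (6899/241). Reduce: 6899 ≡ 151 (mod 241). Now have -(151/241).
241 ≡ 1 (mod 4), so quadratic reciprocity gives (151/241) = (241/151). Reduce: 241 ≡ 90 (mod 151). Now have -(90/151).
Factor out 2: 90 = 2·45. Since 151 ≡ 7 (mod 8), (2/151) = +1. Now have -(45/151).
45 ≡ 1 (mod 4), so quadratic reciprocity gives (45/151) = (151/45). Reduce: 151 ≡ 16 (mod 45). Now have -(16/45).
Factor out 2: 16 = 2^4. Since 45 ≡ 5 (mod 8), (2/45) = -1, and (2/45)^4 = +1. Now have -(1/45).
(1/45) = 1. Collecting the sign factors: -1.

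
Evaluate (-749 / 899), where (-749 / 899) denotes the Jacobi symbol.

(-749 / 899)
  = (150 / 899)    [-749 ≡ 150 mod 899]
  = -(75 / 899)    [899 ≡ 3 mod 8 ⇒ (2 / 899) = -1]
  = (899 / 75)    [QR: both ≡ 3 mod 4, sign flips]
  = (74 / 75)    [899 ≡ 74 mod 75]
  = -(37 / 75)    [75 ≡ 3 mod 8 ⇒ (2 / 75) = -1]
  = -(75 / 37)    [QR: 37 ≡ 1 mod 4, sign kept]
  = -(1 / 37)    [75 ≡ 1 mod 37]
  = -1    [(1 / 37) = 1]

-1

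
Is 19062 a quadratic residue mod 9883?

yes

Reduce the numerator: 19062 ≡ 9179 (mod 9883), so (19062/9883) = (9179/9883).
Both 9179 ≡ 3 and 9883 ≡ 3 (mod 4), so reciprocity gives (9179/9883) = -(9883/9179). Reduce: 9883 ≡ 704 (mod 9179). Now have -(704/9179).
Factor out 2: 704 = 2^6·11. Since 9179 ≡ 3 (mod 8), (2/9179) = -1, and (2/9179)^6 = +1. Now have -(11/9179).
Both 11 ≡ 3 and 9179 ≡ 3 (mod 4), so reciprocity gives (11/9179) = -(9179/11). Reduce: 9179 ≡ 5 (mod 11). Now have (5/11).
5 ≡ 1 (mod 4), so quadratic reciprocity gives (5/11) = (11/5). Reduce: 11 ≡ 1 (mod 5). Now have (1/5).
(1/5) = 1. Collecting the sign factors: 1.
The Legendre symbol is 1, so x^2 ≡ 19062 (mod 9883) has solution.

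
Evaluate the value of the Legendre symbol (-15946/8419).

Reduce the numerator: -15946 ≡ 892 (mod 8419), so (-15946/8419) = (892/8419).
Factor out 2: 892 = 2^2·223. Since 8419 ≡ 3 (mod 8), (2/8419) = -1, and (2/8419)^2 = +1. Now have (223/8419).
Both 223 ≡ 3 and 8419 ≡ 3 (mod 4), so reciprocity gives (223/8419) = -(8419/223). Reduce: 8419 ≡ 168 (mod 223). Now have -(168/223).
Factor out 2: 168 = 2^3·21. Since 223 ≡ 7 (mod 8), (2/223) = +1, and (2/223)^3 = +1. Now have -(21/223).
21 ≡ 1 (mod 4), so quadratic reciprocity gives (21/223) = (223/21). Reduce: 223 ≡ 13 (mod 21). Now have -(13/21).
13 ≡ 1 (mod 4), so quadratic reciprocity gives (13/21) = (21/13). Reduce: 21 ≡ 8 (mod 13). Now have -(8/13).
Factor out 2: 8 = 2^3. Since 13 ≡ 5 (mod 8), (2/13) = -1, and (2/13)^3 = -1. Now have (1/13).
(1/13) = 1. Collecting the sign factors: 1.

1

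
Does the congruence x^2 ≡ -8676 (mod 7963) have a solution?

Pull out -1: (-8676/7963) = (-1/7963)·(8676/7963). Since 7963 ≡ 3 (mod 4), (-1/7963) = -1. Now have -(8676/7963).
Reduce the numerator: 8676 ≡ 713 (mod 7963), so (8676/7963) = (713/7963).
713 ≡ 1 (mod 4), so quadratic reciprocity gives (713/7963) = (7963/713). Reduce: 7963 ≡ 120 (mod 713). Now have -(120/713).
Factor out 2: 120 = 2^3·15. Since 713 ≡ 1 (mod 8), (2/713) = +1, and (2/713)^3 = +1. Now have -(15/713).
713 ≡ 1 (mod 4), so quadratic reciprocity gives (15/713) = (713/15). Reduce: 713 ≡ 8 (mod 15). Now have -(8/15).
Factor out 2: 8 = 2^3. Since 15 ≡ 7 (mod 8), (2/15) = +1, and (2/15)^3 = +1. Now have -(1/15).
(1/15) = 1. Collecting the sign factors: -1.
The Legendre symbol is -1, so x^2 ≡ -8676 (mod 7963) has no solution.

no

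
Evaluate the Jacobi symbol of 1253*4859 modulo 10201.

1

By multiplicativity, (1253·4859|10201) = (1253|10201)·(4859|10201).
First factor (1253|10201):
1253 ≡ 1 (mod 4), so quadratic reciprocity gives (1253|10201) = (10201|1253). Reduce: 10201 ≡ 177 (mod 1253). Now have (177|1253).
177 ≡ 1 (mod 4), so quadratic reciprocity gives (177|1253) = (1253|177). Reduce: 1253 ≡ 14 (mod 177). Now have (14|177).
Factor out 2: 14 = 2·7. Since 177 ≡ 1 (mod 8), (2|177) = +1. Now have (7|177).
177 ≡ 1 (mod 4), so quadratic reciprocity gives (7|177) = (177|7). Reduce: 177 ≡ 2 (mod 7). Now have (2|7).
Factor out 2: 2 = 2. Since 7 ≡ 7 (mod 8), (2|7) = +1. Now have (1|7).
(1|7) = 1. Collecting the sign factors: 1.
Second factor (4859|10201):
10201 ≡ 1 (mod 4), so quadratic reciprocity gives (4859|10201) = (10201|4859). Reduce: 10201 ≡ 483 (mod 4859). Now have (483|4859).
Both 483 ≡ 3 and 4859 ≡ 3 (mod 4), so reciprocity gives (483|4859) = -(4859|483). Reduce: 4859 ≡ 29 (mod 483). Now have -(29|483).
29 ≡ 1 (mod 4), so quadratic reciprocity gives (29|483) = (483|29). Reduce: 483 ≡ 19 (mod 29). Now have -(19|29).
29 ≡ 1 (mod 4), so quadratic reciprocity gives (19|29) = (29|19). Reduce: 29 ≡ 10 (mod 19). Now have -(10|19).
Factor out 2: 10 = 2·5. Since 19 ≡ 3 (mod 8), (2|19) = -1. Now have (5|19).
5 ≡ 1 (mod 4), so quadratic reciprocity gives (5|19) = (19|5). Reduce: 19 ≡ 4 (mod 5). Now have (4|5).
Factor out 2: 4 = 2^2. Since 5 ≡ 5 (mod 8), (2|5) = -1, and (2|5)^2 = +1. Now have (1|5).
(1|5) = 1. Collecting the sign factors: 1.
Product: (1)·(1) = 1.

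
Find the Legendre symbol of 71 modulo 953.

1

(71 / 953)
  = (953 / 71)    [QR: 953 ≡ 1 mod 4, sign kept]
  = (30 / 71)    [953 ≡ 30 mod 71]
  = (15 / 71)    [71 ≡ 7 mod 8 ⇒ (2 / 71) = +1]
  = -(71 / 15)    [QR: both ≡ 3 mod 4, sign flips]
  = -(11 / 15)    [71 ≡ 11 mod 15]
  = (15 / 11)    [QR: both ≡ 3 mod 4, sign flips]
  = (4 / 11)    [15 ≡ 4 mod 11]
  = (1 / 11)    [11 ≡ 3 mod 8 ⇒ (2 / 11)^2 = +1]
  = 1    [(1 / 11) = 1]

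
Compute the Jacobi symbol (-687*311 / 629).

By multiplicativity, (-687·311 / 629) = (-687 / 629)·(311 / 629).
First factor (-687 / 629):
(-687 / 629)
  = (571 / 629)    [-687 ≡ 571 mod 629]
  = (629 / 571)    [QR: 629 ≡ 1 mod 4, sign kept]
  = (58 / 571)    [629 ≡ 58 mod 571]
  = -(29 / 571)    [571 ≡ 3 mod 8 ⇒ (2 / 571) = -1]
  = -(571 / 29)    [QR: 29 ≡ 1 mod 4, sign kept]
  = -(20 / 29)    [571 ≡ 20 mod 29]
  = -(5 / 29)    [29 ≡ 5 mod 8 ⇒ (2 / 29)^2 = +1]
  = -(29 / 5)    [QR: 5 ≡ 1 mod 4, sign kept]
  = -(4 / 5)    [29 ≡ 4 mod 5]
  = -(1 / 5)    [5 ≡ 5 mod 8 ⇒ (2 / 5)^2 = +1]
  = -1    [(1 / 5) = 1]
Second factor (311 / 629):
(311 / 629)
  = (629 / 311)    [QR: 629 ≡ 1 mod 4, sign kept]
  = (7 / 311)    [629 ≡ 7 mod 311]
  = -(311 / 7)    [QR: both ≡ 3 mod 4, sign flips]
  = -(3 / 7)    [311 ≡ 3 mod 7]
  = (7 / 3)    [QR: both ≡ 3 mod 4, sign flips]
  = (1 / 3)    [7 ≡ 1 mod 3]
  = 1    [(1 / 3) = 1]
Product: (-1)·(1) = -1.

-1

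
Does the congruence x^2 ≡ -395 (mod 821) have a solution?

Pull out -1: (-395/821) = (-1/821)·(395/821). Since 821 ≡ 1 (mod 4), (-1/821) = +1. Now have (395/821).
821 ≡ 1 (mod 4), so quadratic reciprocity gives (395/821) = (821/395). Reduce: 821 ≡ 31 (mod 395). Now have (31/395).
Both 31 ≡ 3 and 395 ≡ 3 (mod 4), so reciprocity gives (31/395) = -(395/31). Reduce: 395 ≡ 23 (mod 31). Now have -(23/31).
Both 23 ≡ 3 and 31 ≡ 3 (mod 4), so reciprocity gives (23/31) = -(31/23). Reduce: 31 ≡ 8 (mod 23). Now have (8/23).
Factor out 2: 8 = 2^3. Since 23 ≡ 7 (mod 8), (2/23) = +1, and (2/23)^3 = +1. Now have (1/23).
(1/23) = 1. Collecting the sign factors: 1.
(-395/821) = 1, and 821 is prime, so -395 is a quadratic residue mod 821.

yes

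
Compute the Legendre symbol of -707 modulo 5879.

(-707/5879)
  = (5172/5879)    [-707 ≡ 5172 mod 5879]
  = (1293/5879)    [5879 ≡ 7 mod 8 ⇒ (2/5879)^2 = +1]
  = (5879/1293)    [QR: 1293 ≡ 1 mod 4, sign kept]
  = (707/1293)    [5879 ≡ 707 mod 1293]
  = (1293/707)    [QR: 1293 ≡ 1 mod 4, sign kept]
  = (586/707)    [1293 ≡ 586 mod 707]
  = -(293/707)    [707 ≡ 3 mod 8 ⇒ (2/707) = -1]
  = -(707/293)    [QR: 293 ≡ 1 mod 4, sign kept]
  = -(121/293)    [707 ≡ 121 mod 293]
  = -(293/121)    [QR: 121 ≡ 1 mod 4, sign kept]
  = -(51/121)    [293 ≡ 51 mod 121]
  = -(121/51)    [QR: 121 ≡ 1 mod 4, sign kept]
  = -(19/51)    [121 ≡ 19 mod 51]
  = (51/19)    [QR: both ≡ 3 mod 4, sign flips]
  = (13/19)    [51 ≡ 13 mod 19]
  = (19/13)    [QR: 13 ≡ 1 mod 4, sign kept]
  = (6/13)    [19 ≡ 6 mod 13]
  = -(3/13)    [13 ≡ 5 mod 8 ⇒ (2/13) = -1]
  = -(13/3)    [QR: 13 ≡ 1 mod 4, sign kept]
  = -(1/3)    [13 ≡ 1 mod 3]
  = -1    [(1/3) = 1]

-1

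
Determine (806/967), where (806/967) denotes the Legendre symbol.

-1

Factor out 2: 806 = 2·403. Since 967 ≡ 7 (mod 8), (2/967) = +1. Now have (403/967).
Both 403 ≡ 3 and 967 ≡ 3 (mod 4), so reciprocity gives (403/967) = -(967/403). Reduce: 967 ≡ 161 (mod 403). Now have -(161/403).
161 ≡ 1 (mod 4), so quadratic reciprocity gives (161/403) = (403/161). Reduce: 403 ≡ 81 (mod 161). Now have -(81/161).
81 ≡ 1 (mod 4), so quadratic reciprocity gives (81/161) = (161/81). Reduce: 161 ≡ 80 (mod 81). Now have -(80/81).
Factor out 2: 80 = 2^4·5. Since 81 ≡ 1 (mod 8), (2/81) = +1, and (2/81)^4 = +1. Now have -(5/81).
5 ≡ 1 (mod 4), so quadratic reciprocity gives (5/81) = (81/5). Reduce: 81 ≡ 1 (mod 5). Now have -(1/5).
(1/5) = 1. Collecting the sign factors: -1.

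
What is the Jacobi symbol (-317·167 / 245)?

1

By multiplicativity, (-317·167 / 245) = (-317 / 245)·(167 / 245).
First factor (-317 / 245):
(-317 / 245)
  = (173 / 245)    [-317 ≡ 173 mod 245]
  = (245 / 173)    [QR: 173 ≡ 1 mod 4, sign kept]
  = (72 / 173)    [245 ≡ 72 mod 173]
  = -(9 / 173)    [173 ≡ 5 mod 8 ⇒ (2 / 173)^3 = -1]
  = -(173 / 9)    [QR: 9 ≡ 1 mod 4, sign kept]
  = -(2 / 9)    [173 ≡ 2 mod 9]
  = -(1 / 9)    [9 ≡ 1 mod 8 ⇒ (2 / 9) = +1]
  = -1    [(1 / 9) = 1]
Second factor (167 / 245):
(167 / 245)
  = (245 / 167)    [QR: 245 ≡ 1 mod 4, sign kept]
  = (78 / 167)    [245 ≡ 78 mod 167]
  = (39 / 167)    [167 ≡ 7 mod 8 ⇒ (2 / 167) = +1]
  = -(167 / 39)    [QR: both ≡ 3 mod 4, sign flips]
  = -(11 / 39)    [167 ≡ 11 mod 39]
  = (39 / 11)    [QR: both ≡ 3 mod 4, sign flips]
  = (6 / 11)    [39 ≡ 6 mod 11]
  = -(3 / 11)    [11 ≡ 3 mod 8 ⇒ (2 / 11) = -1]
  = (11 / 3)    [QR: both ≡ 3 mod 4, sign flips]
  = (2 / 3)    [11 ≡ 2 mod 3]
  = -(1 / 3)    [3 ≡ 3 mod 8 ⇒ (2 / 3) = -1]
  = -1    [(1 / 3) = 1]
Product: (-1)·(-1) = 1.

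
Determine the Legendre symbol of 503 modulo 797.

(503 / 797)
  = (797 / 503)    [QR: 797 ≡ 1 mod 4, sign kept]
  = (294 / 503)    [797 ≡ 294 mod 503]
  = (147 / 503)    [503 ≡ 7 mod 8 ⇒ (2 / 503) = +1]
  = -(503 / 147)    [QR: both ≡ 3 mod 4, sign flips]
  = -(62 / 147)    [503 ≡ 62 mod 147]
  = (31 / 147)    [147 ≡ 3 mod 8 ⇒ (2 / 147) = -1]
  = -(147 / 31)    [QR: both ≡ 3 mod 4, sign flips]
  = -(23 / 31)    [147 ≡ 23 mod 31]
  = (31 / 23)    [QR: both ≡ 3 mod 4, sign flips]
  = (8 / 23)    [31 ≡ 8 mod 23]
  = (1 / 23)    [23 ≡ 7 mod 8 ⇒ (2 / 23)^3 = +1]
  = 1    [(1 / 23) = 1]

1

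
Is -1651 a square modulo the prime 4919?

(-1651|4919)
  = (3268|4919)    [-1651 ≡ 3268 mod 4919]
  = (817|4919)    [4919 ≡ 7 mod 8 ⇒ (2|4919)^2 = +1]
  = (4919|817)    [QR: 817 ≡ 1 mod 4, sign kept]
  = (17|817)    [4919 ≡ 17 mod 817]
  = (817|17)    [QR: 17 ≡ 1 mod 4, sign kept]
  = (1|17)    [817 ≡ 1 mod 17]
  = 1    [(1|17) = 1]
(-1651|4919) = 1, and 4919 is prime, so -1651 is a quadratic residue mod 4919.

yes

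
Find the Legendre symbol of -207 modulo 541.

(-207/541)
  = (207/541)    [541 ≡ 1 mod 4 ⇒ (-1/541) = +1]
  = (541/207)    [QR: 541 ≡ 1 mod 4, sign kept]
  = (127/207)    [541 ≡ 127 mod 207]
  = -(207/127)    [QR: both ≡ 3 mod 4, sign flips]
  = -(80/127)    [207 ≡ 80 mod 127]
  = -(5/127)    [127 ≡ 7 mod 8 ⇒ (2/127)^4 = +1]
  = -(127/5)    [QR: 5 ≡ 1 mod 4, sign kept]
  = -(2/5)    [127 ≡ 2 mod 5]
  = (1/5)    [5 ≡ 5 mod 8 ⇒ (2/5) = -1]
  = 1    [(1/5) = 1]

1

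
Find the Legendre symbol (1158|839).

1

Reduce the numerator: 1158 ≡ 319 (mod 839), so (1158|839) = (319|839).
Both 319 ≡ 3 and 839 ≡ 3 (mod 4), so reciprocity gives (319|839) = -(839|319). Reduce: 839 ≡ 201 (mod 319). Now have -(201|319).
201 ≡ 1 (mod 4), so quadratic reciprocity gives (201|319) = (319|201). Reduce: 319 ≡ 118 (mod 201). Now have -(118|201).
Factor out 2: 118 = 2·59. Since 201 ≡ 1 (mod 8), (2|201) = +1. Now have -(59|201).
201 ≡ 1 (mod 4), so quadratic reciprocity gives (59|201) = (201|59). Reduce: 201 ≡ 24 (mod 59). Now have -(24|59).
Factor out 2: 24 = 2^3·3. Since 59 ≡ 3 (mod 8), (2|59) = -1, and (2|59)^3 = -1. Now have (3|59).
Both 3 ≡ 3 and 59 ≡ 3 (mod 4), so reciprocity gives (3|59) = -(59|3). Reduce: 59 ≡ 2 (mod 3). Now have -(2|3).
Factor out 2: 2 = 2. Since 3 ≡ 3 (mod 8), (2|3) = -1. Now have (1|3).
(1|3) = 1. Collecting the sign factors: 1.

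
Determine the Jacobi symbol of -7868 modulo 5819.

Reduce the numerator: -7868 ≡ 3770 (mod 5819), so (-7868/5819) = (3770/5819).
Factor out 2: 3770 = 2·1885. Since 5819 ≡ 3 (mod 8), (2/5819) = -1. Now have -(1885/5819).
1885 ≡ 1 (mod 4), so quadratic reciprocity gives (1885/5819) = (5819/1885). Reduce: 5819 ≡ 164 (mod 1885). Now have -(164/1885).
Factor out 2: 164 = 2^2·41. Since 1885 ≡ 5 (mod 8), (2/1885) = -1, and (2/1885)^2 = +1. Now have -(41/1885).
41 ≡ 1 (mod 4), so quadratic reciprocity gives (41/1885) = (1885/41). Reduce: 1885 ≡ 40 (mod 41). Now have -(40/41).
Factor out 2: 40 = 2^3·5. Since 41 ≡ 1 (mod 8), (2/41) = +1, and (2/41)^3 = +1. Now have -(5/41).
5 ≡ 1 (mod 4), so quadratic reciprocity gives (5/41) = (41/5). Reduce: 41 ≡ 1 (mod 5). Now have -(1/5).
(1/5) = 1. Collecting the sign factors: -1.

-1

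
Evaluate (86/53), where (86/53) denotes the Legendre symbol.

-1

(86/53)
  = (33/53)    [86 ≡ 33 mod 53]
  = (53/33)    [QR: 33 ≡ 1 mod 4, sign kept]
  = (20/33)    [53 ≡ 20 mod 33]
  = (5/33)    [33 ≡ 1 mod 8 ⇒ (2/33)^2 = +1]
  = (33/5)    [QR: 5 ≡ 1 mod 4, sign kept]
  = (3/5)    [33 ≡ 3 mod 5]
  = (5/3)    [QR: 5 ≡ 1 mod 4, sign kept]
  = (2/3)    [5 ≡ 2 mod 3]
  = -(1/3)    [3 ≡ 3 mod 8 ⇒ (2/3) = -1]
  = -1    [(1/3) = 1]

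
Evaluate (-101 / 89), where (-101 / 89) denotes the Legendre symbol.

Reduce the numerator: -101 ≡ 77 (mod 89), so (-101 / 89) = (77 / 89).
77 ≡ 1 (mod 4), so quadratic reciprocity gives (77 / 89) = (89 / 77). Reduce: 89 ≡ 12 (mod 77). Now have (12 / 77).
Factor out 2: 12 = 2^2·3. Since 77 ≡ 5 (mod 8), (2 / 77) = -1, and (2 / 77)^2 = +1. Now have (3 / 77).
77 ≡ 1 (mod 4), so quadratic reciprocity gives (3 / 77) = (77 / 3). Reduce: 77 ≡ 2 (mod 3). Now have (2 / 3).
Factor out 2: 2 = 2. Since 3 ≡ 3 (mod 8), (2 / 3) = -1. Now have -(1 / 3).
(1 / 3) = 1. Collecting the sign factors: -1.

-1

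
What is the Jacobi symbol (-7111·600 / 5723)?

1

By multiplicativity, (-7111·600 / 5723) = (-7111 / 5723)·(600 / 5723).
First factor (-7111 / 5723):
(-7111 / 5723)
  = -(7111 / 5723)    [5723 ≡ 3 mod 4 ⇒ (-1 / 5723) = -1]
  = -(1388 / 5723)    [7111 ≡ 1388 mod 5723]
  = -(347 / 5723)    [5723 ≡ 3 mod 8 ⇒ (2 / 5723)^2 = +1]
  = (5723 / 347)    [QR: both ≡ 3 mod 4, sign flips]
  = (171 / 347)    [5723 ≡ 171 mod 347]
  = -(347 / 171)    [QR: both ≡ 3 mod 4, sign flips]
  = -(5 / 171)    [347 ≡ 5 mod 171]
  = -(171 / 5)    [QR: 5 ≡ 1 mod 4, sign kept]
  = -(1 / 5)    [171 ≡ 1 mod 5]
  = -1    [(1 / 5) = 1]
Second factor (600 / 5723):
(600 / 5723)
  = -(75 / 5723)    [5723 ≡ 3 mod 8 ⇒ (2 / 5723)^3 = -1]
  = (5723 / 75)    [QR: both ≡ 3 mod 4, sign flips]
  = (23 / 75)    [5723 ≡ 23 mod 75]
  = -(75 / 23)    [QR: both ≡ 3 mod 4, sign flips]
  = -(6 / 23)    [75 ≡ 6 mod 23]
  = -(3 / 23)    [23 ≡ 7 mod 8 ⇒ (2 / 23) = +1]
  = (23 / 3)    [QR: both ≡ 3 mod 4, sign flips]
  = (2 / 3)    [23 ≡ 2 mod 3]
  = -(1 / 3)    [3 ≡ 3 mod 8 ⇒ (2 / 3) = -1]
  = -1    [(1 / 3) = 1]
Product: (-1)·(-1) = 1.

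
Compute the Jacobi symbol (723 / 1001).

1001 ≡ 1 (mod 4), so quadratic reciprocity gives (723 / 1001) = (1001 / 723). Reduce: 1001 ≡ 278 (mod 723). Now have (278 / 723).
Factor out 2: 278 = 2·139. Since 723 ≡ 3 (mod 8), (2 / 723) = -1. Now have -(139 / 723).
Both 139 ≡ 3 and 723 ≡ 3 (mod 4), so reciprocity gives (139 / 723) = -(723 / 139). Reduce: 723 ≡ 28 (mod 139). Now have (28 / 139).
Factor out 2: 28 = 2^2·7. Since 139 ≡ 3 (mod 8), (2 / 139) = -1, and (2 / 139)^2 = +1. Now have (7 / 139).
Both 7 ≡ 3 and 139 ≡ 3 (mod 4), so reciprocity gives (7 / 139) = -(139 / 7). Reduce: 139 ≡ 6 (mod 7). Now have -(6 / 7).
Factor out 2: 6 = 2·3. Since 7 ≡ 7 (mod 8), (2 / 7) = +1. Now have -(3 / 7).
Both 3 ≡ 3 and 7 ≡ 3 (mod 4), so reciprocity gives (3 / 7) = -(7 / 3). Reduce: 7 ≡ 1 (mod 3). Now have (1 / 3).
(1 / 3) = 1. Collecting the sign factors: 1.

1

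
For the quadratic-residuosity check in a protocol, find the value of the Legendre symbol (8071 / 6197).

1

Reduce the numerator: 8071 ≡ 1874 (mod 6197), so (8071 / 6197) = (1874 / 6197).
Factor out 2: 1874 = 2·937. Since 6197 ≡ 5 (mod 8), (2 / 6197) = -1. Now have -(937 / 6197).
937 ≡ 1 (mod 4), so quadratic reciprocity gives (937 / 6197) = (6197 / 937). Reduce: 6197 ≡ 575 (mod 937). Now have -(575 / 937).
937 ≡ 1 (mod 4), so quadratic reciprocity gives (575 / 937) = (937 / 575). Reduce: 937 ≡ 362 (mod 575). Now have -(362 / 575).
Factor out 2: 362 = 2·181. Since 575 ≡ 7 (mod 8), (2 / 575) = +1. Now have -(181 / 575).
181 ≡ 1 (mod 4), so quadratic reciprocity gives (181 / 575) = (575 / 181). Reduce: 575 ≡ 32 (mod 181). Now have -(32 / 181).
Factor out 2: 32 = 2^5. Since 181 ≡ 5 (mod 8), (2 / 181) = -1, and (2 / 181)^5 = -1. Now have (1 / 181).
(1 / 181) = 1. Collecting the sign factors: 1.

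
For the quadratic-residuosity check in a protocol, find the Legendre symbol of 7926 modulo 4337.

(7926 / 4337)
  = (3589 / 4337)    [7926 ≡ 3589 mod 4337]
  = (4337 / 3589)    [QR: 3589 ≡ 1 mod 4, sign kept]
  = (748 / 3589)    [4337 ≡ 748 mod 3589]
  = (187 / 3589)    [3589 ≡ 5 mod 8 ⇒ (2 / 3589)^2 = +1]
  = (3589 / 187)    [QR: 3589 ≡ 1 mod 4, sign kept]
  = (36 / 187)    [3589 ≡ 36 mod 187]
  = (9 / 187)    [187 ≡ 3 mod 8 ⇒ (2 / 187)^2 = +1]
  = (187 / 9)    [QR: 9 ≡ 1 mod 4, sign kept]
  = (7 / 9)    [187 ≡ 7 mod 9]
  = (9 / 7)    [QR: 9 ≡ 1 mod 4, sign kept]
  = (2 / 7)    [9 ≡ 2 mod 7]
  = (1 / 7)    [7 ≡ 7 mod 8 ⇒ (2 / 7) = +1]
  = 1    [(1 / 7) = 1]

1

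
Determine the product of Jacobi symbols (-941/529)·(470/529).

1

By multiplicativity, (-941·470/529) = (-941/529)·(470/529).
First factor (-941/529):
Reduce the numerator: -941 ≡ 117 (mod 529), so (-941/529) = (117/529).
117 ≡ 1 (mod 4), so quadratic reciprocity gives (117/529) = (529/117). Reduce: 529 ≡ 61 (mod 117). Now have (61/117).
61 ≡ 1 (mod 4), so quadratic reciprocity gives (61/117) = (117/61). Reduce: 117 ≡ 56 (mod 61). Now have (56/61).
Factor out 2: 56 = 2^3·7. Since 61 ≡ 5 (mod 8), (2/61) = -1, and (2/61)^3 = -1. Now have -(7/61).
61 ≡ 1 (mod 4), so quadratic reciprocity gives (7/61) = (61/7). Reduce: 61 ≡ 5 (mod 7). Now have -(5/7).
5 ≡ 1 (mod 4), so quadratic reciprocity gives (5/7) = (7/5). Reduce: 7 ≡ 2 (mod 5). Now have -(2/5).
Factor out 2: 2 = 2. Since 5 ≡ 5 (mod 8), (2/5) = -1. Now have (1/5).
(1/5) = 1. Collecting the sign factors: 1.
Second factor (470/529):
Factor out 2: 470 = 2·235. Since 529 ≡ 1 (mod 8), (2/529) = +1. Now have (235/529).
529 ≡ 1 (mod 4), so quadratic reciprocity gives (235/529) = (529/235). Reduce: 529 ≡ 59 (mod 235). Now have (59/235).
Both 59 ≡ 3 and 235 ≡ 3 (mod 4), so reciprocity gives (59/235) = -(235/59). Reduce: 235 ≡ 58 (mod 59). Now have -(58/59).
Factor out 2: 58 = 2·29. Since 59 ≡ 3 (mod 8), (2/59) = -1. Now have (29/59).
29 ≡ 1 (mod 4), so quadratic reciprocity gives (29/59) = (59/29). Reduce: 59 ≡ 1 (mod 29). Now have (1/29).
(1/29) = 1. Collecting the sign factors: 1.
Product: (1)·(1) = 1.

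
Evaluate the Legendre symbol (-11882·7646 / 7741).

By multiplicativity, (-11882·7646 / 7741) = (-11882 / 7741)·(7646 / 7741).
First factor (-11882 / 7741):
(-11882 / 7741)
  = (3600 / 7741)    [-11882 ≡ 3600 mod 7741]
  = (225 / 7741)    [7741 ≡ 5 mod 8 ⇒ (2 / 7741)^4 = +1]
  = (7741 / 225)    [QR: 225 ≡ 1 mod 4, sign kept]
  = (91 / 225)    [7741 ≡ 91 mod 225]
  = (225 / 91)    [QR: 225 ≡ 1 mod 4, sign kept]
  = (43 / 91)    [225 ≡ 43 mod 91]
  = -(91 / 43)    [QR: both ≡ 3 mod 4, sign flips]
  = -(5 / 43)    [91 ≡ 5 mod 43]
  = -(43 / 5)    [QR: 5 ≡ 1 mod 4, sign kept]
  = -(3 / 5)    [43 ≡ 3 mod 5]
  = -(5 / 3)    [QR: 5 ≡ 1 mod 4, sign kept]
  = -(2 / 3)    [5 ≡ 2 mod 3]
  = (1 / 3)    [3 ≡ 3 mod 8 ⇒ (2 / 3) = -1]
  = 1    [(1 / 3) = 1]
Second factor (7646 / 7741):
(7646 / 7741)
  = -(3823 / 7741)    [7741 ≡ 5 mod 8 ⇒ (2 / 7741) = -1]
  = -(7741 / 3823)    [QR: 7741 ≡ 1 mod 4, sign kept]
  = -(95 / 3823)    [7741 ≡ 95 mod 3823]
  = (3823 / 95)    [QR: both ≡ 3 mod 4, sign flips]
  = (23 / 95)    [3823 ≡ 23 mod 95]
  = -(95 / 23)    [QR: both ≡ 3 mod 4, sign flips]
  = -(3 / 23)    [95 ≡ 3 mod 23]
  = (23 / 3)    [QR: both ≡ 3 mod 4, sign flips]
  = (2 / 3)    [23 ≡ 2 mod 3]
  = -(1 / 3)    [3 ≡ 3 mod 8 ⇒ (2 / 3) = -1]
  = -1    [(1 / 3) = 1]
Product: (1)·(-1) = -1.

-1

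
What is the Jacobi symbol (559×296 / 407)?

By multiplicativity, (559·296 / 407) = (559 / 407)·(296 / 407).
First factor (559 / 407):
Reduce the numerator: 559 ≡ 152 (mod 407), so (559 / 407) = (152 / 407).
Factor out 2: 152 = 2^3·19. Since 407 ≡ 7 (mod 8), (2 / 407) = +1, and (2 / 407)^3 = +1. Now have (19 / 407).
Both 19 ≡ 3 and 407 ≡ 3 (mod 4), so reciprocity gives (19 / 407) = -(407 / 19). Reduce: 407 ≡ 8 (mod 19). Now have -(8 / 19).
Factor out 2: 8 = 2^3. Since 19 ≡ 3 (mod 8), (2 / 19) = -1, and (2 / 19)^3 = -1. Now have (1 / 19).
(1 / 19) = 1. Collecting the sign factors: 1.
Second factor (296 / 407):
Factor out 2: 296 = 2^3·37. Since 407 ≡ 7 (mod 8), (2 / 407) = +1, and (2 / 407)^3 = +1. Now have (37 / 407).
37 ≡ 1 (mod 4), so quadratic reciprocity gives (37 / 407) = (407 / 37). Reduce: 407 ≡ 0 (mod 37). Now have (0 / 37).
The numerator is now 0 with denominator 37 > 1: the symbol is 0.
Product: (1)·(0) = 0.

0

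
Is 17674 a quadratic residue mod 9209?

no

(17674|9209)
  = (8465|9209)    [17674 ≡ 8465 mod 9209]
  = (9209|8465)    [QR: 8465 ≡ 1 mod 4, sign kept]
  = (744|8465)    [9209 ≡ 744 mod 8465]
  = (93|8465)    [8465 ≡ 1 mod 8 ⇒ (2|8465)^3 = +1]
  = (8465|93)    [QR: 93 ≡ 1 mod 4, sign kept]
  = (2|93)    [8465 ≡ 2 mod 93]
  = -(1|93)    [93 ≡ 5 mod 8 ⇒ (2|93) = -1]
  = -1    [(1|93) = 1]
(17674|9209) = -1, and 9209 is prime, so 17674 is not a quadratic residue mod 9209.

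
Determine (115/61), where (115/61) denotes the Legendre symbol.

-1

Reduce the numerator: 115 ≡ 54 (mod 61), so (115/61) = (54/61).
Factor out 2: 54 = 2·27. Since 61 ≡ 5 (mod 8), (2/61) = -1. Now have -(27/61).
61 ≡ 1 (mod 4), so quadratic reciprocity gives (27/61) = (61/27). Reduce: 61 ≡ 7 (mod 27). Now have -(7/27).
Both 7 ≡ 3 and 27 ≡ 3 (mod 4), so reciprocity gives (7/27) = -(27/7). Reduce: 27 ≡ 6 (mod 7). Now have (6/7).
Factor out 2: 6 = 2·3. Since 7 ≡ 7 (mod 8), (2/7) = +1. Now have (3/7).
Both 3 ≡ 3 and 7 ≡ 3 (mod 4), so reciprocity gives (3/7) = -(7/3). Reduce: 7 ≡ 1 (mod 3). Now have -(1/3).
(1/3) = 1. Collecting the sign factors: -1.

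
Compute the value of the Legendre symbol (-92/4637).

-1

(-92/4637)
  = (92/4637)    [4637 ≡ 1 mod 4 ⇒ (-1/4637) = +1]
  = (23/4637)    [4637 ≡ 5 mod 8 ⇒ (2/4637)^2 = +1]
  = (4637/23)    [QR: 4637 ≡ 1 mod 4, sign kept]
  = (14/23)    [4637 ≡ 14 mod 23]
  = (7/23)    [23 ≡ 7 mod 8 ⇒ (2/23) = +1]
  = -(23/7)    [QR: both ≡ 3 mod 4, sign flips]
  = -(2/7)    [23 ≡ 2 mod 7]
  = -(1/7)    [7 ≡ 7 mod 8 ⇒ (2/7) = +1]
  = -1    [(1/7) = 1]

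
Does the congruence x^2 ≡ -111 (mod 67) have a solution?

Reduce the numerator: -111 ≡ 23 (mod 67), so (-111/67) = (23/67).
Both 23 ≡ 3 and 67 ≡ 3 (mod 4), so reciprocity gives (23/67) = -(67/23). Reduce: 67 ≡ 21 (mod 23). Now have -(21/23).
21 ≡ 1 (mod 4), so quadratic reciprocity gives (21/23) = (23/21). Reduce: 23 ≡ 2 (mod 21). Now have -(2/21).
Factor out 2: 2 = 2. Since 21 ≡ 5 (mod 8), (2/21) = -1. Now have (1/21).
(1/21) = 1. Collecting the sign factors: 1.
(-111/67) = 1, and 67 is prime, so -111 is a quadratic residue mod 67.

yes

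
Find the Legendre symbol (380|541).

Factor out 2: 380 = 2^2·95. Since 541 ≡ 5 (mod 8), (2|541) = -1, and (2|541)^2 = +1. Now have (95|541).
541 ≡ 1 (mod 4), so quadratic reciprocity gives (95|541) = (541|95). Reduce: 541 ≡ 66 (mod 95). Now have (66|95).
Factor out 2: 66 = 2·33. Since 95 ≡ 7 (mod 8), (2|95) = +1. Now have (33|95).
33 ≡ 1 (mod 4), so quadratic reciprocity gives (33|95) = (95|33). Reduce: 95 ≡ 29 (mod 33). Now have (29|33).
29 ≡ 1 (mod 4), so quadratic reciprocity gives (29|33) = (33|29). Reduce: 33 ≡ 4 (mod 29). Now have (4|29).
Factor out 2: 4 = 2^2. Since 29 ≡ 5 (mod 8), (2|29) = -1, and (2|29)^2 = +1. Now have (1|29).
(1|29) = 1. Collecting the sign factors: 1.

1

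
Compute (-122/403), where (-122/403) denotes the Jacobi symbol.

-1

Reduce the numerator: -122 ≡ 281 (mod 403), so (-122/403) = (281/403).
281 ≡ 1 (mod 4), so quadratic reciprocity gives (281/403) = (403/281). Reduce: 403 ≡ 122 (mod 281). Now have (122/281).
Factor out 2: 122 = 2·61. Since 281 ≡ 1 (mod 8), (2/281) = +1. Now have (61/281).
61 ≡ 1 (mod 4), so quadratic reciprocity gives (61/281) = (281/61). Reduce: 281 ≡ 37 (mod 61). Now have (37/61).
37 ≡ 1 (mod 4), so quadratic reciprocity gives (37/61) = (61/37). Reduce: 61 ≡ 24 (mod 37). Now have (24/37).
Factor out 2: 24 = 2^3·3. Since 37 ≡ 5 (mod 8), (2/37) = -1, and (2/37)^3 = -1. Now have -(3/37).
37 ≡ 1 (mod 4), so quadratic reciprocity gives (3/37) = (37/3). Reduce: 37 ≡ 1 (mod 3). Now have -(1/3).
(1/3) = 1. Collecting the sign factors: -1.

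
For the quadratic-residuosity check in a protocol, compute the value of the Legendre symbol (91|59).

(91|59)
  = (32|59)    [91 ≡ 32 mod 59]
  = -(1|59)    [59 ≡ 3 mod 8 ⇒ (2|59)^5 = -1]
  = -1    [(1|59) = 1]

-1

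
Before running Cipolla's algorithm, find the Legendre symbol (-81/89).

1

Reduce the numerator: -81 ≡ 8 (mod 89), so (-81/89) = (8/89).
Factor out 2: 8 = 2^3. Since 89 ≡ 1 (mod 8), (2/89) = +1, and (2/89)^3 = +1. Now have (1/89).
(1/89) = 1. Collecting the sign factors: 1.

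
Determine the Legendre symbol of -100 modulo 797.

(-100 / 797)
  = (100 / 797)    [797 ≡ 1 mod 4 ⇒ (-1 / 797) = +1]
  = (25 / 797)    [797 ≡ 5 mod 8 ⇒ (2 / 797)^2 = +1]
  = (797 / 25)    [QR: 25 ≡ 1 mod 4, sign kept]
  = (22 / 25)    [797 ≡ 22 mod 25]
  = (11 / 25)    [25 ≡ 1 mod 8 ⇒ (2 / 25) = +1]
  = (25 / 11)    [QR: 25 ≡ 1 mod 4, sign kept]
  = (3 / 11)    [25 ≡ 3 mod 11]
  = -(11 / 3)    [QR: both ≡ 3 mod 4, sign flips]
  = -(2 / 3)    [11 ≡ 2 mod 3]
  = (1 / 3)    [3 ≡ 3 mod 8 ⇒ (2 / 3) = -1]
  = 1    [(1 / 3) = 1]

1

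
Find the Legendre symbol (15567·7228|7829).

-1

By multiplicativity, (15567·7228|7829) = (15567|7829)·(7228|7829).
First factor (15567|7829):
Reduce the numerator: 15567 ≡ 7738 (mod 7829), so (15567|7829) = (7738|7829).
Factor out 2: 7738 = 2·3869. Since 7829 ≡ 5 (mod 8), (2|7829) = -1. Now have -(3869|7829).
3869 ≡ 1 (mod 4), so quadratic reciprocity gives (3869|7829) = (7829|3869). Reduce: 7829 ≡ 91 (mod 3869). Now have -(91|3869).
3869 ≡ 1 (mod 4), so quadratic reciprocity gives (91|3869) = (3869|91). Reduce: 3869 ≡ 47 (mod 91). Now have -(47|91).
Both 47 ≡ 3 and 91 ≡ 3 (mod 4), so reciprocity gives (47|91) = -(91|47). Reduce: 91 ≡ 44 (mod 47). Now have (44|47).
Factor out 2: 44 = 2^2·11. Since 47 ≡ 7 (mod 8), (2|47) = +1, and (2|47)^2 = +1. Now have (11|47).
Both 11 ≡ 3 and 47 ≡ 3 (mod 4), so reciprocity gives (11|47) = -(47|11). Reduce: 47 ≡ 3 (mod 11). Now have -(3|11).
Both 3 ≡ 3 and 11 ≡ 3 (mod 4), so reciprocity gives (3|11) = -(11|3). Reduce: 11 ≡ 2 (mod 3). Now have (2|3).
Factor out 2: 2 = 2. Since 3 ≡ 3 (mod 8), (2|3) = -1. Now have -(1|3).
(1|3) = 1. Collecting the sign factors: -1.
Second factor (7228|7829):
Factor out 2: 7228 = 2^2·1807. Since 7829 ≡ 5 (mod 8), (2|7829) = -1, and (2|7829)^2 = +1. Now have (1807|7829).
7829 ≡ 1 (mod 4), so quadratic reciprocity gives (1807|7829) = (7829|1807). Reduce: 7829 ≡ 601 (mod 1807). Now have (601|1807).
601 ≡ 1 (mod 4), so quadratic reciprocity gives (601|1807) = (1807|601). Reduce: 1807 ≡ 4 (mod 601). Now have (4|601).
Factor out 2: 4 = 2^2. Since 601 ≡ 1 (mod 8), (2|601) = +1, and (2|601)^2 = +1. Now have (1|601).
(1|601) = 1. Collecting the sign factors: 1.
Product: (-1)·(1) = -1.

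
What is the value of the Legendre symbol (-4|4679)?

Reduce the numerator: -4 ≡ 4675 (mod 4679), so (-4|4679) = (4675|4679).
Both 4675 ≡ 3 and 4679 ≡ 3 (mod 4), so reciprocity gives (4675|4679) = -(4679|4675). Reduce: 4679 ≡ 4 (mod 4675). Now have -(4|4675).
Factor out 2: 4 = 2^2. Since 4675 ≡ 3 (mod 8), (2|4675) = -1, and (2|4675)^2 = +1. Now have -(1|4675).
(1|4675) = 1. Collecting the sign factors: -1.

-1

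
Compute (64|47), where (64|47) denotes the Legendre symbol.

(64|47)
  = (17|47)    [64 ≡ 17 mod 47]
  = (47|17)    [QR: 17 ≡ 1 mod 4, sign kept]
  = (13|17)    [47 ≡ 13 mod 17]
  = (17|13)    [QR: 13 ≡ 1 mod 4, sign kept]
  = (4|13)    [17 ≡ 4 mod 13]
  = (1|13)    [13 ≡ 5 mod 8 ⇒ (2|13)^2 = +1]
  = 1    [(1|13) = 1]

1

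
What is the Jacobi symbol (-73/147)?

-1

(-73/147)
  = (74/147)    [-73 ≡ 74 mod 147]
  = -(37/147)    [147 ≡ 3 mod 8 ⇒ (2/147) = -1]
  = -(147/37)    [QR: 37 ≡ 1 mod 4, sign kept]
  = -(36/37)    [147 ≡ 36 mod 37]
  = -(9/37)    [37 ≡ 5 mod 8 ⇒ (2/37)^2 = +1]
  = -(37/9)    [QR: 9 ≡ 1 mod 4, sign kept]
  = -(1/9)    [37 ≡ 1 mod 9]
  = -1    [(1/9) = 1]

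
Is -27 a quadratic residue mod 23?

(-27|23)
  = -(27|23)    [23 ≡ 3 mod 4 ⇒ (-1|23) = -1]
  = -(4|23)    [27 ≡ 4 mod 23]
  = -(1|23)    [23 ≡ 7 mod 8 ⇒ (2|23)^2 = +1]
  = -1    [(1|23) = 1]
The Legendre symbol is -1, so x^2 ≡ -27 (mod 23) has no solution.

no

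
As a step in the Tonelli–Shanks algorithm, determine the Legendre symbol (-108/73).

(-108/73)
  = (38/73)    [-108 ≡ 38 mod 73]
  = (19/73)    [73 ≡ 1 mod 8 ⇒ (2/73) = +1]
  = (73/19)    [QR: 73 ≡ 1 mod 4, sign kept]
  = (16/19)    [73 ≡ 16 mod 19]
  = (1/19)    [19 ≡ 3 mod 8 ⇒ (2/19)^4 = +1]
  = 1    [(1/19) = 1]

1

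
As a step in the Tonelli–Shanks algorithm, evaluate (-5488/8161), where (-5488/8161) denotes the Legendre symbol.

(-5488/8161)
  = (2673/8161)    [-5488 ≡ 2673 mod 8161]
  = (8161/2673)    [QR: 2673 ≡ 1 mod 4, sign kept]
  = (142/2673)    [8161 ≡ 142 mod 2673]
  = (71/2673)    [2673 ≡ 1 mod 8 ⇒ (2/2673) = +1]
  = (2673/71)    [QR: 2673 ≡ 1 mod 4, sign kept]
  = (46/71)    [2673 ≡ 46 mod 71]
  = (23/71)    [71 ≡ 7 mod 8 ⇒ (2/71) = +1]
  = -(71/23)    [QR: both ≡ 3 mod 4, sign flips]
  = -(2/23)    [71 ≡ 2 mod 23]
  = -(1/23)    [23 ≡ 7 mod 8 ⇒ (2/23) = +1]
  = -1    [(1/23) = 1]

-1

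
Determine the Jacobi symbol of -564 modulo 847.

-1

Pull out -1: (-564|847) = (-1|847)·(564|847). Since 847 ≡ 3 (mod 4), (-1|847) = -1. Now have -(564|847).
Factor out 2: 564 = 2^2·141. Since 847 ≡ 7 (mod 8), (2|847) = +1, and (2|847)^2 = +1. Now have -(141|847).
141 ≡ 1 (mod 4), so quadratic reciprocity gives (141|847) = (847|141). Reduce: 847 ≡ 1 (mod 141). Now have -(1|141).
(1|141) = 1. Collecting the sign factors: -1.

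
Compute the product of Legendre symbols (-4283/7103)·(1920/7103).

By multiplicativity, (-4283·1920/7103) = (-4283/7103)·(1920/7103).
First factor (-4283/7103):
Pull out -1: (-4283/7103) = (-1/7103)·(4283/7103). Since 7103 ≡ 3 (mod 4), (-1/7103) = -1. Now have -(4283/7103).
Both 4283 ≡ 3 and 7103 ≡ 3 (mod 4), so reciprocity gives (4283/7103) = -(7103/4283). Reduce: 7103 ≡ 2820 (mod 4283). Now have (2820/4283).
Factor out 2: 2820 = 2^2·705. Since 4283 ≡ 3 (mod 8), (2/4283) = -1, and (2/4283)^2 = +1. Now have (705/4283).
705 ≡ 1 (mod 4), so quadratic reciprocity gives (705/4283) = (4283/705). Reduce: 4283 ≡ 53 (mod 705). Now have (53/705).
53 ≡ 1 (mod 4), so quadratic reciprocity gives (53/705) = (705/53). Reduce: 705 ≡ 16 (mod 53). Now have (16/53).
Factor out 2: 16 = 2^4. Since 53 ≡ 5 (mod 8), (2/53) = -1, and (2/53)^4 = +1. Now have (1/53).
(1/53) = 1. Collecting the sign factors: 1.
Second factor (1920/7103):
Factor out 2: 1920 = 2^7·15. Since 7103 ≡ 7 (mod 8), (2/7103) = +1, and (2/7103)^7 = +1. Now have (15/7103).
Both 15 ≡ 3 and 7103 ≡ 3 (mod 4), so reciprocity gives (15/7103) = -(7103/15). Reduce: 7103 ≡ 8 (mod 15). Now have -(8/15).
Factor out 2: 8 = 2^3. Since 15 ≡ 7 (mod 8), (2/15) = +1, and (2/15)^3 = +1. Now have -(1/15).
(1/15) = 1. Collecting the sign factors: -1.
Product: (1)·(-1) = -1.

-1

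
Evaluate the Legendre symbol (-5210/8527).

(-5210/8527)
  = (3317/8527)    [-5210 ≡ 3317 mod 8527]
  = (8527/3317)    [QR: 3317 ≡ 1 mod 4, sign kept]
  = (1893/3317)    [8527 ≡ 1893 mod 3317]
  = (3317/1893)    [QR: 1893 ≡ 1 mod 4, sign kept]
  = (1424/1893)    [3317 ≡ 1424 mod 1893]
  = (89/1893)    [1893 ≡ 5 mod 8 ⇒ (2/1893)^4 = +1]
  = (1893/89)    [QR: 89 ≡ 1 mod 4, sign kept]
  = (24/89)    [1893 ≡ 24 mod 89]
  = (3/89)    [89 ≡ 1 mod 8 ⇒ (2/89)^3 = +1]
  = (89/3)    [QR: 89 ≡ 1 mod 4, sign kept]
  = (2/3)    [89 ≡ 2 mod 3]
  = -(1/3)    [3 ≡ 3 mod 8 ⇒ (2/3) = -1]
  = -1    [(1/3) = 1]

-1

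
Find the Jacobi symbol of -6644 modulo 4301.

0

Reduce the numerator: -6644 ≡ 1958 (mod 4301), so (-6644 / 4301) = (1958 / 4301).
Factor out 2: 1958 = 2·979. Since 4301 ≡ 5 (mod 8), (2 / 4301) = -1. Now have -(979 / 4301).
4301 ≡ 1 (mod 4), so quadratic reciprocity gives (979 / 4301) = (4301 / 979). Reduce: 4301 ≡ 385 (mod 979). Now have -(385 / 979).
385 ≡ 1 (mod 4), so quadratic reciprocity gives (385 / 979) = (979 / 385). Reduce: 979 ≡ 209 (mod 385). Now have -(209 / 385).
209 ≡ 1 (mod 4), so quadratic reciprocity gives (209 / 385) = (385 / 209). Reduce: 385 ≡ 176 (mod 209). Now have -(176 / 209).
Factor out 2: 176 = 2^4·11. Since 209 ≡ 1 (mod 8), (2 / 209) = +1, and (2 / 209)^4 = +1. Now have -(11 / 209).
209 ≡ 1 (mod 4), so quadratic reciprocity gives (11 / 209) = (209 / 11). Reduce: 209 ≡ 0 (mod 11). Now have -(0 / 11).
The numerator is now 0 with denominator 11 > 1: the symbol is 0.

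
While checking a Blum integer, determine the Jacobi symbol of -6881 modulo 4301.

-1

Reduce the numerator: -6881 ≡ 1721 (mod 4301), so (-6881/4301) = (1721/4301).
1721 ≡ 1 (mod 4), so quadratic reciprocity gives (1721/4301) = (4301/1721). Reduce: 4301 ≡ 859 (mod 1721). Now have (859/1721).
1721 ≡ 1 (mod 4), so quadratic reciprocity gives (859/1721) = (1721/859). Reduce: 1721 ≡ 3 (mod 859). Now have (3/859).
Both 3 ≡ 3 and 859 ≡ 3 (mod 4), so reciprocity gives (3/859) = -(859/3). Reduce: 859 ≡ 1 (mod 3). Now have -(1/3).
(1/3) = 1. Collecting the sign factors: -1.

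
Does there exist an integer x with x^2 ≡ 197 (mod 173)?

yes

Reduce the numerator: 197 ≡ 24 (mod 173), so (197/173) = (24/173).
Factor out 2: 24 = 2^3·3. Since 173 ≡ 5 (mod 8), (2/173) = -1, and (2/173)^3 = -1. Now have -(3/173).
173 ≡ 1 (mod 4), so quadratic reciprocity gives (3/173) = (173/3). Reduce: 173 ≡ 2 (mod 3). Now have -(2/3).
Factor out 2: 2 = 2. Since 3 ≡ 3 (mod 8), (2/3) = -1. Now have (1/3).
(1/3) = 1. Collecting the sign factors: 1.
The Legendre symbol is 1, so x^2 ≡ 197 (mod 173) has solution.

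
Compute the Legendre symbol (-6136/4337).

1

Reduce the numerator: -6136 ≡ 2538 (mod 4337), so (-6136/4337) = (2538/4337).
Factor out 2: 2538 = 2·1269. Since 4337 ≡ 1 (mod 8), (2/4337) = +1. Now have (1269/4337).
1269 ≡ 1 (mod 4), so quadratic reciprocity gives (1269/4337) = (4337/1269). Reduce: 4337 ≡ 530 (mod 1269). Now have (530/1269).
Factor out 2: 530 = 2·265. Since 1269 ≡ 5 (mod 8), (2/1269) = -1. Now have -(265/1269).
265 ≡ 1 (mod 4), so quadratic reciprocity gives (265/1269) = (1269/265). Reduce: 1269 ≡ 209 (mod 265). Now have -(209/265).
209 ≡ 1 (mod 4), so quadratic reciprocity gives (209/265) = (265/209). Reduce: 265 ≡ 56 (mod 209). Now have -(56/209).
Factor out 2: 56 = 2^3·7. Since 209 ≡ 1 (mod 8), (2/209) = +1, and (2/209)^3 = +1. Now have -(7/209).
209 ≡ 1 (mod 4), so quadratic reciprocity gives (7/209) = (209/7). Reduce: 209 ≡ 6 (mod 7). Now have -(6/7).
Factor out 2: 6 = 2·3. Since 7 ≡ 7 (mod 8), (2/7) = +1. Now have -(3/7).
Both 3 ≡ 3 and 7 ≡ 3 (mod 4), so reciprocity gives (3/7) = -(7/3). Reduce: 7 ≡ 1 (mod 3). Now have (1/3).
(1/3) = 1. Collecting the sign factors: 1.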